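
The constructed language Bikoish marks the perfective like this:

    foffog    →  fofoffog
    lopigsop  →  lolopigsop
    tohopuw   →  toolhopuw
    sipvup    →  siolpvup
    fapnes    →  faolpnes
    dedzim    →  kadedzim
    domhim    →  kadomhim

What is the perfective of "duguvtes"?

duolguvtes

lopigsop and sipvup both end in -p yet inflect differently (lolopigsop, siolpvup), so the final letter is not what conditions the rule; the last vowel is.
"duguvtes" has last vowel 'e'. The one such stem in the data (fapnes → faolpnes) inserts -ol- after the first vowel (as do sipvup, tohopuw), so the same rule applies.
The other patterns: stems whose last vowel is 'i' add the prefix ka-; stems whose last vowel is 'o' repeat the first consonant+vowel as a prefix.
So duguvtes → duolguvtes.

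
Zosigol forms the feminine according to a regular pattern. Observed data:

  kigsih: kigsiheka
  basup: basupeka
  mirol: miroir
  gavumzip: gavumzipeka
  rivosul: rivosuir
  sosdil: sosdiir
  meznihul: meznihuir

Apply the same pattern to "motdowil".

rivosul and basup both have last vowel 'u' yet inflect differently (rivosuir, basupeka), so the last vowel is not what conditions the rule; the final letter is.
"motdowil" ends in -l. The stems ending in -l (rivosul → rivosuir, meznihul → meznihuir, sosdil → sosdiir) drop the final letter and add -ir.
So motdowil → motdowiir.

motdowiir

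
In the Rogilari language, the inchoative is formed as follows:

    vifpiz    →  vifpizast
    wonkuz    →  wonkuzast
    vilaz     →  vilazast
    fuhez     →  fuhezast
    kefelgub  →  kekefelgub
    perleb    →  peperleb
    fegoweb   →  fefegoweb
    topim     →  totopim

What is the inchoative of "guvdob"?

wonkuz and kefelgub both have last vowel 'u' yet inflect differently (wonkuzast, kekefelgub), so the last vowel is not what conditions the rule; the final letter is.
"guvdob" ends in -b. The stems ending in -b (kefelgub → kekefelgub, perleb → peperleb, fegoweb → fefegoweb) repeat the first consonant+vowel as a prefix.
So guvdob → guguvdob.

guguvdob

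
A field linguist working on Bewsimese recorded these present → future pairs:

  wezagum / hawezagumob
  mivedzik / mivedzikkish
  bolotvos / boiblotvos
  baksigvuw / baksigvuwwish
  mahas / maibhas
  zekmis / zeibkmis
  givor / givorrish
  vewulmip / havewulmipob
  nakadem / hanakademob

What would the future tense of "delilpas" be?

"delilpas" ends in -s. The stems ending in -s (bolotvos → boiblotvos, mahas → maibhas, zekmis → zeibkmis) insert -ib- after the first vowel.
So delilpas → deiblilpas.

deiblilpas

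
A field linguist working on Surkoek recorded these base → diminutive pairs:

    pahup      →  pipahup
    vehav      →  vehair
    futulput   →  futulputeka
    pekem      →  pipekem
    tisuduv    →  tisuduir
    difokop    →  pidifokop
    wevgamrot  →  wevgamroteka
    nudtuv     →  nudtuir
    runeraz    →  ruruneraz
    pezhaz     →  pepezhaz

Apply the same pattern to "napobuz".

futulput and nudtuv both have last vowel 'u' yet inflect differently (futulputeka, nudtuir), so the last vowel is not what conditions the rule; the final letter is.
"napobuz" ends in -z. The stems ending in -z (runeraz → ruruneraz, pezhaz → pepezhaz) repeat the first consonant+vowel as a prefix.
The other patterns: stems ending in -t add -eka; stems ending in -v drop the final letter and add -ir; stems ending in -m or -p add the prefix pi-.
So napobuz → nanapobuz.

nanapobuz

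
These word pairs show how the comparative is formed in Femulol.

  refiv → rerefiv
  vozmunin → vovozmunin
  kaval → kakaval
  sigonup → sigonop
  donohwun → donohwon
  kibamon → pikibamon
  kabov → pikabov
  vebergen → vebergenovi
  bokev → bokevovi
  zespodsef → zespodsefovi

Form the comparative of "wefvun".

vozmunin and donohwun both end in -n yet inflect differently (vovozmunin, donohwon), so the final letter is not what conditions the rule; the last vowel is.
"wefvun" has last vowel 'u'. The stems whose last vowel is 'u' (sigonup → sigonop, donohwun → donohwon) change the last vowel to 'o'.
The other patterns: stems whose last vowel is 'a' or 'i' repeat the first consonant+vowel as a prefix; stems whose last vowel is 'o' add the prefix pi-; stems whose last vowel is 'e' add -ovi.
So wefvun → wefvon.

wefvon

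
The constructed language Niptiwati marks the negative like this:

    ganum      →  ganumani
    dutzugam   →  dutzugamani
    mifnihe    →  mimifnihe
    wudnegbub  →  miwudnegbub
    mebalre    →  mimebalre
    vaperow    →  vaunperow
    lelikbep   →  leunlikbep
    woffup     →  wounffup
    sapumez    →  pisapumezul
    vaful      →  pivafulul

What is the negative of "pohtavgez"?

pipohtavgezul

ganum and wudnegbub both have last vowel 'u' yet inflect differently (ganumani, miwudnegbub), so the last vowel is not what conditions the rule; the final letter is.
"pohtavgez" ends in -z. The one such stem in the data (sapumez → pisapumezul) adds pi- … -ul around the stem, so the same rule applies.
So pohtavgez → pipohtavgezul.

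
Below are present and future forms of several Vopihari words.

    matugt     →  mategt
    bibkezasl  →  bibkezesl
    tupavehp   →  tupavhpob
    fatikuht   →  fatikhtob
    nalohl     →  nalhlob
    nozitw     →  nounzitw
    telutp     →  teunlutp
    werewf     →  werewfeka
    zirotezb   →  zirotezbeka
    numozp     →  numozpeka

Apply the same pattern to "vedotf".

matugt and fatikuht both end in -t yet inflect differently (mategt, fatikhtob), so the final letter is not what conditions the rule; the second-to-last letter is.
"vedotf" has second-to-last letter 't'. The stems whose second-to-last letter is 't' (nozitw → nounzitw, telutp → teunlutp) insert -un- after the first vowel.
The other patterns: stems whose second-to-last letter is 'g' or 's' change the last vowel to 'e'; stems whose second-to-last letter is 'h' delete the last vowel and add -ob; stems whose second-to-last letter is 'w' or 'z' add -eka.
So vedotf → veundotf.

veundotf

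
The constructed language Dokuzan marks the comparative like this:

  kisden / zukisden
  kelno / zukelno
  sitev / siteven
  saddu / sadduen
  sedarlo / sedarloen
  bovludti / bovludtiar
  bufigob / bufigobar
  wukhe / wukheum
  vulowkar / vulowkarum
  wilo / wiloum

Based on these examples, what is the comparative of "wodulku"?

kelno and sedarlo both end in -o yet inflect differently (zukelno, sedarloen), so the final letter is not what conditions the rule; the first letter is.
"wodulku" begins with w-. The stems beginning with w- (wukhe → wukheum, wilo → wiloum) add -um.
So wodulku → wodulkuum.

wodulkuum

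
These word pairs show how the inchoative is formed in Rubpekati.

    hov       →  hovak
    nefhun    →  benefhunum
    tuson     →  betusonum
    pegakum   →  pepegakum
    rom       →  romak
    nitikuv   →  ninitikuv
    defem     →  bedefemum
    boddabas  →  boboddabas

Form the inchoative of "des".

desak

rom and defem both end in -m yet inflect differently (romak, bedefemum), so the final letter is not what conditions the rule; the number of vowels is.
"des" has 1 vowel. The stems with 1 vowel (rom → romak, hov → hovak) add -ak.
So des → desak.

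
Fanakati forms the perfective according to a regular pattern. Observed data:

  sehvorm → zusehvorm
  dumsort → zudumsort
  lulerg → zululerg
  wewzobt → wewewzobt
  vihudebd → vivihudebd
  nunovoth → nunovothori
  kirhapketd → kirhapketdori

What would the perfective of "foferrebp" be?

fofoferrebp

dumsort and wewzobt both end in -t yet inflect differently (zudumsort, wewewzobt), so the final letter is not what conditions the rule; the second-to-last letter is.
"foferrebp" has second-to-last letter 'b'. The stems whose second-to-last letter is 'b' (wewzobt → wewewzobt, vihudebd → vivihudebd) repeat the first consonant+vowel as a prefix.
So foferrebp → fofoferrebp.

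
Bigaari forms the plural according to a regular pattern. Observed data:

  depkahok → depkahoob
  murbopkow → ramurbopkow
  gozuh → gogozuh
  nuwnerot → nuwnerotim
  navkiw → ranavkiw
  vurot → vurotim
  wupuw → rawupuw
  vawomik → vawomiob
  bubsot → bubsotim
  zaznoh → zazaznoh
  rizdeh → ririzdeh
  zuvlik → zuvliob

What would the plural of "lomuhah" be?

"lomuhah" ends in -h. The stems ending in -h (gozuh → gogozuh, rizdeh → ririzdeh, zaznoh → zazaznoh) repeat the first consonant+vowel as a prefix.
The other patterns: stems ending in -t add -im; stems ending in -k drop the final letter and add -ob; stems ending in -w add the prefix ra-.
So lomuhah → lolomuhah.

lolomuhah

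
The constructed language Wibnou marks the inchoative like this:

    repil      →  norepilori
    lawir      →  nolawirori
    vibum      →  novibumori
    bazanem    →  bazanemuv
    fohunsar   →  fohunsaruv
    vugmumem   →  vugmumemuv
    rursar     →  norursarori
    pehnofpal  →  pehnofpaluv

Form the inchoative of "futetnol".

futetnoluv

lawir and fohunsar both end in -r yet inflect differently (nolawirori, fohunsaruv), so the final letter is not what conditions the rule; the number of vowels is.
"futetnol" has 3 vowels. The stems with 3 vowels (fohunsar → fohunsaruv, bazanem → bazanemuv, pehnofpal → pehnofpaluv) add -uv.
So futetnol → futetnoluv.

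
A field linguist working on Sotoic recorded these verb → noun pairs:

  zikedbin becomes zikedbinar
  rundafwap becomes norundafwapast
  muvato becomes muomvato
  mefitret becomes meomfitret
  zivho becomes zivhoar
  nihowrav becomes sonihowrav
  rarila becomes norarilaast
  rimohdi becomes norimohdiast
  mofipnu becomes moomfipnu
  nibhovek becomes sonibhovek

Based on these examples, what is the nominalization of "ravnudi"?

noravnudiast

zivho and muvato both end in -o yet inflect differently (zivhoar, muomvato), so the final letter is not what conditions the rule; the first letter is.
"ravnudi" begins with r-. The stems beginning with r- (rimohdi → norimohdiast, rarila → norarilaast, rundafwap → norundafwapast) add no- … -ast around the stem.
The other patterns: stems beginning with z- add -ar; stems beginning with n- add the prefix so-; stems beginning with m- insert -om- after the first vowel.
So ravnudi → noravnudiast.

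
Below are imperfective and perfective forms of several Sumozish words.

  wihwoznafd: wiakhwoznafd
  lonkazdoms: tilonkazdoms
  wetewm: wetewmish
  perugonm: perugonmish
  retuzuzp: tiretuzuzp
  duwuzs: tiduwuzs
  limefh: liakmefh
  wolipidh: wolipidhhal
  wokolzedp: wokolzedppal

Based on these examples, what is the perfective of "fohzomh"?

limefh and wolipidh both end in -h yet inflect differently (liakmefh, wolipidhhal), so the final letter is not what conditions the rule; the second-to-last letter is.
"fohzomh" has second-to-last letter 'm'. The one such stem in the data (lonkazdoms → tilonkazdoms) adds the prefix ti-, so the same rule applies.
So fohzomh → tifohzomh.

tifohzomh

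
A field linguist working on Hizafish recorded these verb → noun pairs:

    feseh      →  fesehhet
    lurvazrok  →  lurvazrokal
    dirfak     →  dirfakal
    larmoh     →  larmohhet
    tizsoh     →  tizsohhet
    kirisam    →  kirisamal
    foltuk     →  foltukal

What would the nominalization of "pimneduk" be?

larmoh and lurvazrok both have last vowel 'o' yet inflect differently (larmohhet, lurvazrokal), so the last vowel is not what conditions the rule; the final letter is.
"pimneduk" ends in -k. The stems ending in -k (foltuk → foltukal, lurvazrok → lurvazrokal, dirfak → dirfakal) add -al.
The other pattern: stems ending in -h double the final consonant and add -et.
So pimneduk → pimnedukal.

pimnedukal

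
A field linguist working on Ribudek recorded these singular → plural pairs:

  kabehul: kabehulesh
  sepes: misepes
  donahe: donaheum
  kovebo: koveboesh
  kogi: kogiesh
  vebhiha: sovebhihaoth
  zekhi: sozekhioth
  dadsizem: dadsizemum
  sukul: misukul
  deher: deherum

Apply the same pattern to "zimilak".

sozimilakoth

kabehul and sukul both end in -l yet inflect differently (kabehulesh, misukul), so the final letter is not what conditions the rule; the first letter is.
"zimilak" begins with z-. The one such stem in the data (zekhi → sozekhioth) adds so- … -oth around the stem, so the same rule applies.
The other patterns: stems beginning with k- add -esh; stems beginning with d- add -um; stems beginning with s- add the prefix mi-.
So zimilak → sozimilakoth.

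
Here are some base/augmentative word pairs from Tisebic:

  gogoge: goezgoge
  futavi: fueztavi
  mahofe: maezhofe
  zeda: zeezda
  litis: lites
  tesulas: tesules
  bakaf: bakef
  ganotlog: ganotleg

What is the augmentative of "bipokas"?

bipokes

"bipokas" ends in a consonant. The stems ending in a consonant (litis → lites, tesulas → tesules, bakaf → bakef) change the last vowel to 'e'.
So bipokas → bipokes.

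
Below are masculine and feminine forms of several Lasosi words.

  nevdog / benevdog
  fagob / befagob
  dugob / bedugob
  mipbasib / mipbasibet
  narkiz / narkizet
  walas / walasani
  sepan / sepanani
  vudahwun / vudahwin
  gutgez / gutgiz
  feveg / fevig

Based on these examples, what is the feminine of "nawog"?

benawog

"nawog" has last vowel 'o'. The stems whose last vowel is 'o' (nevdog → benevdog, fagob → befagob, dugob → bedugob) add the prefix be-.
So nawog → benawog.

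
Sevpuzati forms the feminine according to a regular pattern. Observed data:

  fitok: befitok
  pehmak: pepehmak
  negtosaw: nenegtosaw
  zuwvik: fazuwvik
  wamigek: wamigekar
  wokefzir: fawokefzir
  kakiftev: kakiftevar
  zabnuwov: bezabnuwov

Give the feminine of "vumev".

pehmak and wamigek both end in -k yet inflect differently (pepehmak, wamigekar), so the final letter is not what conditions the rule; the last vowel is.
"vumev" has last vowel 'e'. The stems whose last vowel is 'e' (wamigek → wamigekar, kakiftev → kakiftevar) add -ar.
The other patterns: stems whose last vowel is 'a' repeat the first consonant+vowel as a prefix; stems whose last vowel is 'i' add the prefix fa-; stems whose last vowel is 'o' add the prefix be-.
So vumev → vumevar.

vumevar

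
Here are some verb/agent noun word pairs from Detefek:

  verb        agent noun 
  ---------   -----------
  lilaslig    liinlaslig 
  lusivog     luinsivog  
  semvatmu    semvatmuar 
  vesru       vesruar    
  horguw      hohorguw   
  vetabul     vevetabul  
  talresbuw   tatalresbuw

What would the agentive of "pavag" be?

semvatmu and horguw both have last vowel 'u' yet inflect differently (semvatmuar, hohorguw), so the last vowel is not what conditions the rule; the final letter is.
"pavag" ends in -g. The stems ending in -g (lilaslig → liinlaslig, lusivog → luinsivog) insert -in- after the first vowel.
The other patterns: stems ending in -u add -ar; stems ending in -l or -w repeat the first consonant+vowel as a prefix.
So pavag → painvag.

painvag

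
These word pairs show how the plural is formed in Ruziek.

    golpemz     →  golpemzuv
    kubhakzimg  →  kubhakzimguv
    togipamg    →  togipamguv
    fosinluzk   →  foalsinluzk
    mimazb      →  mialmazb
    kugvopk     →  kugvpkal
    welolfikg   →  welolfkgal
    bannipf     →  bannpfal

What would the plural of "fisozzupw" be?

fisozzpwal

"fisozzupw" has second-to-last letter 'p'. The stems whose second-to-last letter is 'p' (kugvopk → kugvpkal, bannipf → bannpfal) delete the last vowel and add -al.
So fisozzupw → fisozzpwal.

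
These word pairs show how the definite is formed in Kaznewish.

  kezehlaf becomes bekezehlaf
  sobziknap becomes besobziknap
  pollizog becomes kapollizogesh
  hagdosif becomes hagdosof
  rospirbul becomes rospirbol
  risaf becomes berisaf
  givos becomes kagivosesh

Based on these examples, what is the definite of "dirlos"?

kadirlosesh

kezehlaf and hagdosif both end in -f yet inflect differently (bekezehlaf, hagdosof), so the final letter is not what conditions the rule; the last vowel is.
"dirlos" has last vowel 'o'. The stems whose last vowel is 'o' (pollizog → kapollizogesh, givos → kagivosesh) add ka- … -esh around the stem.
So dirlos → kadirlosesh.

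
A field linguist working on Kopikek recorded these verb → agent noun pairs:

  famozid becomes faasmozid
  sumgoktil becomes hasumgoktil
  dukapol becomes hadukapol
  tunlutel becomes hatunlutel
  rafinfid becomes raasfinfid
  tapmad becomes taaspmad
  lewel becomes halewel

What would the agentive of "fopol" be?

hafopol

rafinfid and sumgoktil both have last vowel 'i' yet inflect differently (raasfinfid, hasumgoktil), so the last vowel is not what conditions the rule; the final letter is.
"fopol" ends in -l. The stems ending in -l (sumgoktil → hasumgoktil, dukapol → hadukapol, lewel → halewel) add the prefix ha-.
So fopol → hafopol.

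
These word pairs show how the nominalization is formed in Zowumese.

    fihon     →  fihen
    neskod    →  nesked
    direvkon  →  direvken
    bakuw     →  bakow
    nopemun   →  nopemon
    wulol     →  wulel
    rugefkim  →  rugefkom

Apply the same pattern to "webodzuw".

direvkon and nopemun both end in -n yet inflect differently (direvken, nopemon), so the final letter is not what conditions the rule; the last vowel is.
"webodzuw" has last vowel 'u'. The stems whose last vowel is 'u' (nopemun → nopemon, bakuw → bakow) change the last vowel to 'o'.
So webodzuw → webodzow.

webodzow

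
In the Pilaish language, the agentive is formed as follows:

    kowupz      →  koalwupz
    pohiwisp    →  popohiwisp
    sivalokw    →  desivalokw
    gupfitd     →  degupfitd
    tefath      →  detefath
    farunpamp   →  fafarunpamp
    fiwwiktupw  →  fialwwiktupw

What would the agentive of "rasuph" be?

sivalokw and fiwwiktupw both end in -w yet inflect differently (desivalokw, fialwwiktupw), so the final letter is not what conditions the rule; the second-to-last letter is.
"rasuph" has second-to-last letter 'p'. The stems whose second-to-last letter is 'p' (kowupz → koalwupz, fiwwiktupw → fialwwiktupw) insert -al- after the first vowel.
So rasuph → raalsuph.

raalsuph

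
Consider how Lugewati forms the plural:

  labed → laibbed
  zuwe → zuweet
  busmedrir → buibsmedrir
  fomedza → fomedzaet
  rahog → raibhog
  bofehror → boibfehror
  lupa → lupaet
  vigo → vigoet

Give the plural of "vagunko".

vagunkoet

"vagunko" ends in a vowel. The stems ending in a vowel (vigo → vigoet, fomedza → fomedzaet, lupa → lupaet) add -et.
So vagunko → vagunkoet.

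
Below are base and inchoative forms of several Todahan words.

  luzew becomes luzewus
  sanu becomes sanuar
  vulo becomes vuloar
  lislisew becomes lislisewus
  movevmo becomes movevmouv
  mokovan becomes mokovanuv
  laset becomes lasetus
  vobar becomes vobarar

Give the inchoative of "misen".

misenuv

vulo and movevmo both end in -o yet inflect differently (vuloar, movevmouv), so the final letter is not what conditions the rule; the first letter is.
"misen" begins with m-. The stems beginning with m- (mokovan → mokovanuv, movevmo → movevmouv) add -uv.
The other patterns: stems beginning with s- or v- add -ar; stems beginning with l- add -us.
So misen → misenuv.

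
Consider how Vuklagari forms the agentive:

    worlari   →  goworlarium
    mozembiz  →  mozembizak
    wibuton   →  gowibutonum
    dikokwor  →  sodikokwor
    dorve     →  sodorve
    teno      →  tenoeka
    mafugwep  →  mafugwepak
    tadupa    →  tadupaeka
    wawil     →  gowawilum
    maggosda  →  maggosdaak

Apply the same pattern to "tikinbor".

maggosda and tadupa both end in -a yet inflect differently (maggosdaak, tadupaeka), so the final letter is not what conditions the rule; the first letter is.
"tikinbor" begins with t-. The stems beginning with t- (tadupa → tadupaeka, teno → tenoeka) add -eka.
The other patterns: stems beginning with d- add the prefix so-; stems beginning with m- add -ak; stems beginning with w- add go- … -um around the stem.
So tikinbor → tikinboreka.

tikinboreka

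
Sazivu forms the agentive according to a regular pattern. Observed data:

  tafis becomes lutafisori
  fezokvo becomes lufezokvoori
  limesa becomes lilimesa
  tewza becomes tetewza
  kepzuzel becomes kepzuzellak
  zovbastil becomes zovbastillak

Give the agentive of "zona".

tafis and zovbastil both have last vowel 'i' yet inflect differently (lutafisori, zovbastillak), so the last vowel is not what conditions the rule; the final letter is.
"zona" ends in -a. The stems ending in -a (limesa → lilimesa, tewza → tetewza) repeat the first consonant+vowel as a prefix.
So zona → zozona.

zozona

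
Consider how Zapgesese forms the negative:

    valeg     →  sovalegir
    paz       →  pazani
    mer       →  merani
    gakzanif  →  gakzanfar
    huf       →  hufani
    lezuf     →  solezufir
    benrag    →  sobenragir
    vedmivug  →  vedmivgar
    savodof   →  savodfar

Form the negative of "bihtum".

huf and lezuf both end in -f yet inflect differently (hufani, solezufir), so the final letter is not what conditions the rule; the number of vowels is.
"bihtum" has 2 vowels. The stems with 2 vowels (benrag → sobenragir, valeg → sovalegir, lezuf → solezufir) add so- … -ir around the stem.
So bihtum → sobihtumir.

sobihtumir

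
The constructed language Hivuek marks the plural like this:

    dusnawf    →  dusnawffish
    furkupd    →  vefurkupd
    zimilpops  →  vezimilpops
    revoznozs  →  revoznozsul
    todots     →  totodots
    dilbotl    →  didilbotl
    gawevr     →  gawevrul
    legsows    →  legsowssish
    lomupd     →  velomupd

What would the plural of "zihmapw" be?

legsows and todots both end in -s yet inflect differently (legsowssish, totodots), so the final letter is not what conditions the rule; the second-to-last letter is.
"zihmapw" has second-to-last letter 'p'. The stems whose second-to-last letter is 'p' (lomupd → velomupd, furkupd → vefurkupd, zimilpops → vezimilpops) add the prefix ve-.
So zihmapw → vezihmapw.

vezihmapw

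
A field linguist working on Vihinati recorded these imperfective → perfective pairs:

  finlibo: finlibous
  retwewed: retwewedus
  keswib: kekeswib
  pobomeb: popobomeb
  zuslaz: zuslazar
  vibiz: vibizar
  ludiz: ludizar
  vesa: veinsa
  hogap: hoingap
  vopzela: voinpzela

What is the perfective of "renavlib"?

"renavlib" ends in -b. The stems ending in -b (keswib → kekeswib, pobomeb → popobomeb) repeat the first consonant+vowel as a prefix.
So renavlib → rerenavlib.

rerenavlib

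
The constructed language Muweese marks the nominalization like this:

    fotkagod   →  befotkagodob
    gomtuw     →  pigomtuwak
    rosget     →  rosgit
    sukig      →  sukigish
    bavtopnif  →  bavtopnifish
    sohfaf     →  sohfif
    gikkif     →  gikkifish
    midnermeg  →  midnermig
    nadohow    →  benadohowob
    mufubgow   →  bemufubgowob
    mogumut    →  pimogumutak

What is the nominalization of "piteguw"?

sukig and midnermeg both end in -g yet inflect differently (sukigish, midnermig), so the final letter is not what conditions the rule; the last vowel is.
"piteguw" has last vowel 'u'. The stems whose last vowel is 'u' (mogumut → pimogumutak, gomtuw → pigomtuwak) add pi- … -ak around the stem.
The other patterns: stems whose last vowel is 'i' add -ish; stems whose last vowel is 'o' add be- … -ob around the stem; stems whose last vowel is 'a' or 'e' change the last vowel to 'i'.
So piteguw → pipiteguwak.

pipiteguwak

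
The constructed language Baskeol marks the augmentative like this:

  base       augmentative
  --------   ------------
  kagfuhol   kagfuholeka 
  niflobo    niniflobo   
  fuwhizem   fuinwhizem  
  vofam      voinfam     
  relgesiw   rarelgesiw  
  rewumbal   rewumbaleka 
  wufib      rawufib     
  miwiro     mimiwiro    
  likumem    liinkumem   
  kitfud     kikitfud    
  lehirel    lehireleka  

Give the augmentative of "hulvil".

hulvileka

rewumbal and vofam both have last vowel 'a' yet inflect differently (rewumbaleka, voinfam), so the last vowel is not what conditions the rule; the final letter is.
"hulvil" ends in -l. The stems ending in -l (lehirel → lehireleka, kagfuhol → kagfuholeka, rewumbal → rewumbaleka) add -eka.
So hulvil → hulvileka.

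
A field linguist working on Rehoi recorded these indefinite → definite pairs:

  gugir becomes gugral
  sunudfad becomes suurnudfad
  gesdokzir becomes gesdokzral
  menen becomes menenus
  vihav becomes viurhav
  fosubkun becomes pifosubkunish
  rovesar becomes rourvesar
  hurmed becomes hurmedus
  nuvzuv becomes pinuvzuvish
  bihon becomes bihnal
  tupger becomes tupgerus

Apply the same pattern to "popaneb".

"popaneb" has last vowel 'e'. The stems whose last vowel is 'e' (tupger → tupgerus, menen → menenus, hurmed → hurmedus) add -us.
So popaneb → popanebus.

popanebus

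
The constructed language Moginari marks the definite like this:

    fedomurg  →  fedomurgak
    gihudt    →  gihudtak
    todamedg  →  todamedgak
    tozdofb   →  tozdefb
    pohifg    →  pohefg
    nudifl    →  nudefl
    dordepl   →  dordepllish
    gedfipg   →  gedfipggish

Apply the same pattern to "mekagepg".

mekagepggish

fedomurg and pohifg both end in -g yet inflect differently (fedomurgak, pohefg), so the final letter is not what conditions the rule; the second-to-last letter is.
"mekagepg" has second-to-last letter 'p'. The stems whose second-to-last letter is 'p' (dordepl → dordepllish, gedfipg → gedfipggish) double the final consonant and add -ish.
The other patterns: stems whose second-to-last letter is 'd' or 'r' add -ak; stems whose second-to-last letter is 'f' change the last vowel to 'e'.
So mekagepg → mekagepggish.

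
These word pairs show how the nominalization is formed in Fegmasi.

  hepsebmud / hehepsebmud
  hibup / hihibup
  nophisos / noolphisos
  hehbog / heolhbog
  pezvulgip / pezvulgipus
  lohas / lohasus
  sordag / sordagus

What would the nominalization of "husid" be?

hibup and pezvulgip both end in -p yet inflect differently (hihibup, pezvulgipus), so the final letter is not what conditions the rule; the last vowel is.
"husid" has last vowel 'i'. The one such stem in the data (pezvulgip → pezvulgipus) adds -us, so the same rule applies.
The other patterns: stems whose last vowel is 'u' repeat the first consonant+vowel as a prefix; stems whose last vowel is 'o' insert -ol- after the first vowel.
So husid → husidus.

husidus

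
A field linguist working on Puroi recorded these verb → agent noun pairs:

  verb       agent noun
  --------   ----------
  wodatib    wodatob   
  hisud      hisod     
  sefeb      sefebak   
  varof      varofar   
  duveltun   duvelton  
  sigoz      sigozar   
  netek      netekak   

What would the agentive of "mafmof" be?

mafmofar

"mafmof" has last vowel 'o'. The stems whose last vowel is 'o' (sigoz → sigozar, varof → varofar) add -ar.
The other patterns: stems whose last vowel is 'e' add -ak; stems whose last vowel is 'i' or 'u' change the last vowel to 'o'.
So mafmof → mafmofar.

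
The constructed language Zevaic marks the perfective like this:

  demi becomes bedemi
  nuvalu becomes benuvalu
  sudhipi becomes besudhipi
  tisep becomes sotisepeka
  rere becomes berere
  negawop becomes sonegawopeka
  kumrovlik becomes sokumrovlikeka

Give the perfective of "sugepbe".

"sugepbe" ends in a vowel. The stems ending in a vowel (nuvalu → benuvalu, demi → bedemi, sudhipi → besudhipi) add the prefix be-.
So sugepbe → besugepbe.

besugepbe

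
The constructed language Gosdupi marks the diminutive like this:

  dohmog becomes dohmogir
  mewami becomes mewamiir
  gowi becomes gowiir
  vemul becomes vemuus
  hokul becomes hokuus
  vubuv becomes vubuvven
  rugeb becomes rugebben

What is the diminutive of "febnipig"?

febnipigir

vemul and vubuv both have last vowel 'u' yet inflect differently (vemuus, vubuvven), so the last vowel is not what conditions the rule; the final letter is.
"febnipig" ends in -g. The one such stem in the data (dohmog → dohmogir) adds -ir, so the same rule applies.
So febnipig → febnipigir.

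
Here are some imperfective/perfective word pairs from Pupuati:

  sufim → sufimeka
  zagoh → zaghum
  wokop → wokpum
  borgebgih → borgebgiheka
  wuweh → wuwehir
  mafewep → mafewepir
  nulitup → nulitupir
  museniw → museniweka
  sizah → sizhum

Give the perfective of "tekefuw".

tekefuwir

borgebgih and sizah both end in -h yet inflect differently (borgebgiheka, sizhum), so the final letter is not what conditions the rule; the last vowel is.
"tekefuw" has last vowel 'u'. The one such stem in the data (nulitup → nulitupir) adds -ir, so the same rule applies.
The other patterns: stems whose last vowel is 'i' add -eka; stems whose last vowel is 'a' or 'o' delete the last vowel and add -um.
So tekefuw → tekefuwir.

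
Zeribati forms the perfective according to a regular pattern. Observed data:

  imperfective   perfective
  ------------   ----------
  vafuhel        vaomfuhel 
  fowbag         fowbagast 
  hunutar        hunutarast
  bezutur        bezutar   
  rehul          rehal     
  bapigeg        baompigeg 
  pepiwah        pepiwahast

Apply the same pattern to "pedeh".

fowbag and bapigeg both end in -g yet inflect differently (fowbagast, baompigeg), so the final letter is not what conditions the rule; the last vowel is.
"pedeh" has last vowel 'e'. The stems whose last vowel is 'e' (bapigeg → baompigeg, vafuhel → vaomfuhel) insert -om- after the first vowel.
So pedeh → peomdeh.

peomdeh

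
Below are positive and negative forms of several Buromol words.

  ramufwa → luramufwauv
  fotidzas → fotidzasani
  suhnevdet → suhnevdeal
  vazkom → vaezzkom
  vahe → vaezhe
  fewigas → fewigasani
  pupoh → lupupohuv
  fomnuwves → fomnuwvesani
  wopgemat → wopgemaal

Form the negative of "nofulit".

"nofulit" ends in -t. The stems ending in -t (suhnevdet → suhnevdeal, wopgemat → wopgemaal) drop the final letter and add -al.
The other patterns: stems ending in -a or -h add lu- … -uv around the stem; stems ending in -s add -ani; stems ending in -e or -m insert -ez- after the first vowel.
So nofulit → nofulial.

nofulial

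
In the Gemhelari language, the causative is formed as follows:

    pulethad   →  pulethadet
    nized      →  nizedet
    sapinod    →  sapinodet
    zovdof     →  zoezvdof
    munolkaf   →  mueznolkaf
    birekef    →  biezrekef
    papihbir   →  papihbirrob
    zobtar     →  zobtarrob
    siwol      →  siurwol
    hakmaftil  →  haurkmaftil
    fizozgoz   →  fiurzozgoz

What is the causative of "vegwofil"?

veurgwofil

sapinod and zovdof both have last vowel 'o' yet inflect differently (sapinodet, zoezvdof), so the last vowel is not what conditions the rule; the final letter is.
"vegwofil" ends in -l. The stems ending in -l (siwol → siurwol, hakmaftil → haurkmaftil) insert -ur- after the first vowel.
So vegwofil → veurgwofil.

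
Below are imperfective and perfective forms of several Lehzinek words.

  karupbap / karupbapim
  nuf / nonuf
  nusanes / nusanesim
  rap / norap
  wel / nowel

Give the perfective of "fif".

nofif

"fif" has 1 vowel. The stems with 1 vowel (wel → nowel, nuf → nonuf, rap → norap) add the prefix no-.
The other pattern: stems with 3 vowels add -im.
So fif → nofif.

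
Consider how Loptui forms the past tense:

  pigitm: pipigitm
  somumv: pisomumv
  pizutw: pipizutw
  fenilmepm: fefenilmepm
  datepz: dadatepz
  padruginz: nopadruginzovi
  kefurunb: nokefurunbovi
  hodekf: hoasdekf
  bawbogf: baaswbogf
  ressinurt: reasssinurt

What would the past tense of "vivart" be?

viasvart

datepz and padruginz both end in -z yet inflect differently (dadatepz, nopadruginzovi), so the final letter is not what conditions the rule; the second-to-last letter is.
"vivart" has second-to-last letter 'r'. The one such stem in the data (ressinurt → reasssinurt) inserts -as- after the first vowel (as do hodekf, bawbogf), so the same rule applies.
The other patterns: stems whose second-to-last letter is 'm' or 't' add the prefix pi-; stems whose second-to-last letter is 'p' repeat the first consonant+vowel as a prefix; stems whose second-to-last letter is 'n' add no- … -ovi around the stem.
So vivart → viasvart.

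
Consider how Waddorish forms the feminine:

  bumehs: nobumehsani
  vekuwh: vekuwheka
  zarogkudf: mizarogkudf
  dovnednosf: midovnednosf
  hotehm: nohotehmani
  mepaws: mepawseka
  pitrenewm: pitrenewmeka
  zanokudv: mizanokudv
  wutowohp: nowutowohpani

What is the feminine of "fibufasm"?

pitrenewm and hotehm both end in -m yet inflect differently (pitrenewmeka, nohotehmani), so the final letter is not what conditions the rule; the second-to-last letter is.
"fibufasm" has second-to-last letter 's'. The one such stem in the data (dovnednosf → midovnednosf) adds the prefix mi-, so the same rule applies.
The other patterns: stems whose second-to-last letter is 'w' add -eka; stems whose second-to-last letter is 'h' add no- … -ani around the stem.
So fibufasm → mifibufasm.

mifibufasm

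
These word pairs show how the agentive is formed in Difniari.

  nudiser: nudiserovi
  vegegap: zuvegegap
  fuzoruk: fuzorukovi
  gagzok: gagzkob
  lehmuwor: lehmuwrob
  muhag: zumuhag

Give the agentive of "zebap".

lehmuwor and nudiser both end in -r yet inflect differently (lehmuwrob, nudiserovi), so the final letter is not what conditions the rule; the last vowel is.
"zebap" has last vowel 'a'. The stems whose last vowel is 'a' (muhag → zumuhag, vegegap → zuvegegap) add the prefix zu-.
So zebap → zuzebap.

zuzebap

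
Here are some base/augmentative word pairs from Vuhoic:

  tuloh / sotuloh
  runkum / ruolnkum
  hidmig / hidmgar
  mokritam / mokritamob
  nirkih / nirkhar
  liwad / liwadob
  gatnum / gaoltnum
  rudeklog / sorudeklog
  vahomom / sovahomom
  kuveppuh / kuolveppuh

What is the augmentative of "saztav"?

saztavob

vahomom and mokritam both end in -m yet inflect differently (sovahomom, mokritamob), so the final letter is not what conditions the rule; the last vowel is.
"saztav" has last vowel 'a'. The stems whose last vowel is 'a' (mokritam → mokritamob, liwad → liwadob) add -ob.
The other patterns: stems whose last vowel is 'o' add the prefix so-; stems whose last vowel is 'u' insert -ol- after the first vowel; stems whose last vowel is 'i' delete the last vowel and add -ar.
So saztav → saztavob.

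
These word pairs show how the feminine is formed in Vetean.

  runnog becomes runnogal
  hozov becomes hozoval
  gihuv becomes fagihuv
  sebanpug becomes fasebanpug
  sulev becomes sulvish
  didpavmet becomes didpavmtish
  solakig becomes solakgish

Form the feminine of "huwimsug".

fahuwimsug

hozov and gihuv both end in -v yet inflect differently (hozoval, fagihuv), so the final letter is not what conditions the rule; the last vowel is.
"huwimsug" has last vowel 'u'. The stems whose last vowel is 'u' (gihuv → fagihuv, sebanpug → fasebanpug) add the prefix fa-.
So huwimsug → fahuwimsug.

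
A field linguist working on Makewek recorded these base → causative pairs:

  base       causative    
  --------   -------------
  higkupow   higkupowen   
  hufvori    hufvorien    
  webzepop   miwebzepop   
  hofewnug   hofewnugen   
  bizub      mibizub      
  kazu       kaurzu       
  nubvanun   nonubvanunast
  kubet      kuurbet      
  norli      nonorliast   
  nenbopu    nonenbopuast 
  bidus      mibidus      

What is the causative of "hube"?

norli and hufvori both end in -i yet inflect differently (nonorliast, hufvorien), so the final letter is not what conditions the rule; the first letter is.
"hube" begins with h-. The stems beginning with h- (hufvori → hufvorien, hofewnug → hofewnugen, higkupow → higkupowen) add -en.
So hube → hubeen.

hubeen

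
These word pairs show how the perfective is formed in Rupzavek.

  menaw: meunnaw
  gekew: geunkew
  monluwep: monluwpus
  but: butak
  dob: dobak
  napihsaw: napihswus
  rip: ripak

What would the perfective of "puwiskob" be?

puwiskbus

"puwiskob" has 3 vowels. The stems with 3 vowels (monluwep → monluwpus, napihsaw → napihswus) delete the last vowel and add -us.
The other patterns: stems with 1 vowel add -ak; stems with 2 vowels insert -un- after the first vowel.
So puwiskob → puwiskbus.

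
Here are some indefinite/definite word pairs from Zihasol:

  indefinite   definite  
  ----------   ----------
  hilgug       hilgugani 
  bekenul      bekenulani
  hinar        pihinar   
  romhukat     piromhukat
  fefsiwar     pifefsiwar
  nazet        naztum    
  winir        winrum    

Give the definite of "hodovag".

pihodovag

romhukat and nazet both end in -t yet inflect differently (piromhukat, naztum), so the final letter is not what conditions the rule; the last vowel is.
"hodovag" has last vowel 'a'. The stems whose last vowel is 'a' (hinar → pihinar, romhukat → piromhukat, fefsiwar → pifefsiwar) add the prefix pi-.
The other patterns: stems whose last vowel is 'u' add -ani; stems whose last vowel is 'e' or 'i' delete the last vowel and add -um.
So hodovag → pihodovag.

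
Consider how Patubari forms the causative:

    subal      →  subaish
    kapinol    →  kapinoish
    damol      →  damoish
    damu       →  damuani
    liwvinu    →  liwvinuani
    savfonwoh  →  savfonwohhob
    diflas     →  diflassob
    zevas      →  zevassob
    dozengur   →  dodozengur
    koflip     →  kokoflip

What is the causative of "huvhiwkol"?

huvhiwkoish

kapinol and savfonwoh both have last vowel 'o' yet inflect differently (kapinoish, savfonwohhob), so the last vowel is not what conditions the rule; the final letter is.
"huvhiwkol" ends in -l. The stems ending in -l (subal → subaish, kapinol → kapinoish, damol → damoish) drop the final letter and add -ish.
The other patterns: stems ending in -u add -ani; stems ending in -h or -s double the final consonant and add -ob; stems ending in -p or -r repeat the first consonant+vowel as a prefix.
So huvhiwkol → huvhiwkoish.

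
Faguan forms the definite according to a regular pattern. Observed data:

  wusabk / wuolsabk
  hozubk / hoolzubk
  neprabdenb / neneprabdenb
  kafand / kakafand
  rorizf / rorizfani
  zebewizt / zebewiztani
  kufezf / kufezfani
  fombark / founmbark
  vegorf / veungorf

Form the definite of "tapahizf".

tapahizfani

wusabk and fombark both end in -k yet inflect differently (wuolsabk, founmbark), so the final letter is not what conditions the rule; the second-to-last letter is.
"tapahizf" has second-to-last letter 'z'. The stems whose second-to-last letter is 'z' (rorizf → rorizfani, zebewizt → zebewiztani, kufezf → kufezfani) add -ani.
The other patterns: stems whose second-to-last letter is 'b' insert -ol- after the first vowel; stems whose second-to-last letter is 'n' repeat the first consonant+vowel as a prefix; stems whose second-to-last letter is 'r' insert -un- after the first vowel.
So tapahizf → tapahizfani.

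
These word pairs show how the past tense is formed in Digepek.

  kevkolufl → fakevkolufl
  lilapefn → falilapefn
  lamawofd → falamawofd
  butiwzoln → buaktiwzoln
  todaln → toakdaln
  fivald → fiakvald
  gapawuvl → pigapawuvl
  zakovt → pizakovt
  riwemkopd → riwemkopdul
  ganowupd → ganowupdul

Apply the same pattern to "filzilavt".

pifilzilavt

"filzilavt" has second-to-last letter 'v'. The stems whose second-to-last letter is 'v' (gapawuvl → pigapawuvl, zakovt → pizakovt) add the prefix pi-.
The other patterns: stems whose second-to-last letter is 'f' add the prefix fa-; stems whose second-to-last letter is 'l' insert -ak- after the first vowel; stems whose second-to-last letter is 'p' add -ul.
So filzilavt → pifilzilavt.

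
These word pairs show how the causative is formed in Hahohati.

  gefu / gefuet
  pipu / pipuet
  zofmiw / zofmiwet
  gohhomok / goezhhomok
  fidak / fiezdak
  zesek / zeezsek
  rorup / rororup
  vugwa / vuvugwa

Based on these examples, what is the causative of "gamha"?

gagamha

gefu and rorup both have last vowel 'u' yet inflect differently (gefuet, rororup), so the last vowel is not what conditions the rule; the final letter is.
"gamha" ends in -a. The one such stem in the data (vugwa → vuvugwa) repeats the first consonant+vowel as a prefix (as does rorup), so the same rule applies.
So gamha → gagamha.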